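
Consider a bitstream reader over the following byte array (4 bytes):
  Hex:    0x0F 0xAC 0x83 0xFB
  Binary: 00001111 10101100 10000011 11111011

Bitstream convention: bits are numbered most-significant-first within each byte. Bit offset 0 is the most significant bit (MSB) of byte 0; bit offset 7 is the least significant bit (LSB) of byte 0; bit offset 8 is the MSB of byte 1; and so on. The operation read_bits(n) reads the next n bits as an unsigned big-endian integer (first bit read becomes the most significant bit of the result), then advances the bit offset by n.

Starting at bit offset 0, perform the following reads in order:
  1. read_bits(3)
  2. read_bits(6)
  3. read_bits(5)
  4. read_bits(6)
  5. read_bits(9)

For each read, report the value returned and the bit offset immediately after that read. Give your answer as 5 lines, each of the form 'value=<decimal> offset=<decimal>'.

Read 1: bits[0:3] width=3 -> value=0 (bin 000); offset now 3 = byte 0 bit 3; 29 bits remain
Read 2: bits[3:9] width=6 -> value=31 (bin 011111); offset now 9 = byte 1 bit 1; 23 bits remain
Read 3: bits[9:14] width=5 -> value=11 (bin 01011); offset now 14 = byte 1 bit 6; 18 bits remain
Read 4: bits[14:20] width=6 -> value=8 (bin 001000); offset now 20 = byte 2 bit 4; 12 bits remain
Read 5: bits[20:29] width=9 -> value=127 (bin 001111111); offset now 29 = byte 3 bit 5; 3 bits remain

Answer: value=0 offset=3
value=31 offset=9
value=11 offset=14
value=8 offset=20
value=127 offset=29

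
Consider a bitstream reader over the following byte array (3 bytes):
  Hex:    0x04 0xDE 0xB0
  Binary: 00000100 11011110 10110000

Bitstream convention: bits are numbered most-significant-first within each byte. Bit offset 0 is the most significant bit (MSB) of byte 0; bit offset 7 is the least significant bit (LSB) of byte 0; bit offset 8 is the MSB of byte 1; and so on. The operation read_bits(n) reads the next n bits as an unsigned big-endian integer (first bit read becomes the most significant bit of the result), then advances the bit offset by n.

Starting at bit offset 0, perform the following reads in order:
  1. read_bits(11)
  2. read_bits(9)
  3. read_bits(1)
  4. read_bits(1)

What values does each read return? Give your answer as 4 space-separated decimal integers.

Read 1: bits[0:11] width=11 -> value=38 (bin 00000100110); offset now 11 = byte 1 bit 3; 13 bits remain
Read 2: bits[11:20] width=9 -> value=491 (bin 111101011); offset now 20 = byte 2 bit 4; 4 bits remain
Read 3: bits[20:21] width=1 -> value=0 (bin 0); offset now 21 = byte 2 bit 5; 3 bits remain
Read 4: bits[21:22] width=1 -> value=0 (bin 0); offset now 22 = byte 2 bit 6; 2 bits remain

Answer: 38 491 0 0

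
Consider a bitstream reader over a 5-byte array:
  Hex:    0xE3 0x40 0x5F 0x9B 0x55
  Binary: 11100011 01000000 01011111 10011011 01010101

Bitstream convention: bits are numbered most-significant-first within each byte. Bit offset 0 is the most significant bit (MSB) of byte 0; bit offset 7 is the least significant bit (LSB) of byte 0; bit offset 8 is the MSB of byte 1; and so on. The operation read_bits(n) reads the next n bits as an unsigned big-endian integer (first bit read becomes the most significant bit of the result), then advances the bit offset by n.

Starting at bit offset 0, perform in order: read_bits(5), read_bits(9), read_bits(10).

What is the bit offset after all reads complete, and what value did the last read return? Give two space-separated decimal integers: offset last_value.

Answer: 24 95

Derivation:
Read 1: bits[0:5] width=5 -> value=28 (bin 11100); offset now 5 = byte 0 bit 5; 35 bits remain
Read 2: bits[5:14] width=9 -> value=208 (bin 011010000); offset now 14 = byte 1 bit 6; 26 bits remain
Read 3: bits[14:24] width=10 -> value=95 (bin 0001011111); offset now 24 = byte 3 bit 0; 16 bits remain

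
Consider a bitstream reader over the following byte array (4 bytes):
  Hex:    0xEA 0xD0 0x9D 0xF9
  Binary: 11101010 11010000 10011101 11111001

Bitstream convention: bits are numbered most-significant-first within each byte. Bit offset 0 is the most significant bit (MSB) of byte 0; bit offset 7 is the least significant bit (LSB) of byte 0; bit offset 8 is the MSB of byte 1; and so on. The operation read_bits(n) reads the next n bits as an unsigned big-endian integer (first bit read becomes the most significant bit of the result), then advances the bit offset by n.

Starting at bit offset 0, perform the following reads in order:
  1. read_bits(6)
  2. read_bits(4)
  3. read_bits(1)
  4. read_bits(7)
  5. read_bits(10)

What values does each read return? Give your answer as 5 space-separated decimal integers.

Read 1: bits[0:6] width=6 -> value=58 (bin 111010); offset now 6 = byte 0 bit 6; 26 bits remain
Read 2: bits[6:10] width=4 -> value=11 (bin 1011); offset now 10 = byte 1 bit 2; 22 bits remain
Read 3: bits[10:11] width=1 -> value=0 (bin 0); offset now 11 = byte 1 bit 3; 21 bits remain
Read 4: bits[11:18] width=7 -> value=66 (bin 1000010); offset now 18 = byte 2 bit 2; 14 bits remain
Read 5: bits[18:28] width=10 -> value=479 (bin 0111011111); offset now 28 = byte 3 bit 4; 4 bits remain

Answer: 58 11 0 66 479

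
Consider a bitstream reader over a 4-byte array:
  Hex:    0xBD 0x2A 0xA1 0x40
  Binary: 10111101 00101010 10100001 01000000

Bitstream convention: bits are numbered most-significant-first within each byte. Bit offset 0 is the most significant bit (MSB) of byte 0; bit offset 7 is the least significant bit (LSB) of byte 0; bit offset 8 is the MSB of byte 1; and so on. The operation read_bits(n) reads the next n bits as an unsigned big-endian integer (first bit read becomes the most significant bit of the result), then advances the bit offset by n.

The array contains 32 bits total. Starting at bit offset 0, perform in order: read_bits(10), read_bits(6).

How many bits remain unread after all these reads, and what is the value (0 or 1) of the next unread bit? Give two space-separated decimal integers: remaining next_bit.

Read 1: bits[0:10] width=10 -> value=756 (bin 1011110100); offset now 10 = byte 1 bit 2; 22 bits remain
Read 2: bits[10:16] width=6 -> value=42 (bin 101010); offset now 16 = byte 2 bit 0; 16 bits remain

Answer: 16 1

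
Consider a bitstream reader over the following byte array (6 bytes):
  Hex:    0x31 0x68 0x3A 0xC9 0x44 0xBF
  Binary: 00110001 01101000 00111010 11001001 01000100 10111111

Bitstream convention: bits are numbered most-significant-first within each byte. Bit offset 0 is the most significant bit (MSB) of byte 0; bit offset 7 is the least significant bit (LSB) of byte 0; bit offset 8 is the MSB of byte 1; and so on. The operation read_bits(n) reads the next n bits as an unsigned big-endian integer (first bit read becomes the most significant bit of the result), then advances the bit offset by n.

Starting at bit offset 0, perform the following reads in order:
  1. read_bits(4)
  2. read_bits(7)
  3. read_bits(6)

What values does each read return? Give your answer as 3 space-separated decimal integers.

Answer: 3 11 16

Derivation:
Read 1: bits[0:4] width=4 -> value=3 (bin 0011); offset now 4 = byte 0 bit 4; 44 bits remain
Read 2: bits[4:11] width=7 -> value=11 (bin 0001011); offset now 11 = byte 1 bit 3; 37 bits remain
Read 3: bits[11:17] width=6 -> value=16 (bin 010000); offset now 17 = byte 2 bit 1; 31 bits remain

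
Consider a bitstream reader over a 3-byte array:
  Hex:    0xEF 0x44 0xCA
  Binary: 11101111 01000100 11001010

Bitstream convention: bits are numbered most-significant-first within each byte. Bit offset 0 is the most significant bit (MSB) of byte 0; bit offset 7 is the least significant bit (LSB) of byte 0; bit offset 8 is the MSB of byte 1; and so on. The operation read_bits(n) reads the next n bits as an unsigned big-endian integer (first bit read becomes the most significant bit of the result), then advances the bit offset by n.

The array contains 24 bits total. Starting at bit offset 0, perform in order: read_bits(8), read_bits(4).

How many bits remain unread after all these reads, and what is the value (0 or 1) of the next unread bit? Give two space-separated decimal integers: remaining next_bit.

Read 1: bits[0:8] width=8 -> value=239 (bin 11101111); offset now 8 = byte 1 bit 0; 16 bits remain
Read 2: bits[8:12] width=4 -> value=4 (bin 0100); offset now 12 = byte 1 bit 4; 12 bits remain

Answer: 12 0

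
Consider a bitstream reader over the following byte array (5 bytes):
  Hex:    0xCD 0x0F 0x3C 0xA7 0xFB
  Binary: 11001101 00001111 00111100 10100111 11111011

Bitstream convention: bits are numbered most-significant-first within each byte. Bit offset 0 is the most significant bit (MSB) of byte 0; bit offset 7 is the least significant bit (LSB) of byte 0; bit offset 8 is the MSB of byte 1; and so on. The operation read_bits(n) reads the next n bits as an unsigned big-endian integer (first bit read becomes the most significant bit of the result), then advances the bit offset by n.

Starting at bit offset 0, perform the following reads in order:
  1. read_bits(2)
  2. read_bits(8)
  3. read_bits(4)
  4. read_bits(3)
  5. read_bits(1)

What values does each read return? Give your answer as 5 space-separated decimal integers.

Answer: 3 52 3 6 0

Derivation:
Read 1: bits[0:2] width=2 -> value=3 (bin 11); offset now 2 = byte 0 bit 2; 38 bits remain
Read 2: bits[2:10] width=8 -> value=52 (bin 00110100); offset now 10 = byte 1 bit 2; 30 bits remain
Read 3: bits[10:14] width=4 -> value=3 (bin 0011); offset now 14 = byte 1 bit 6; 26 bits remain
Read 4: bits[14:17] width=3 -> value=6 (bin 110); offset now 17 = byte 2 bit 1; 23 bits remain
Read 5: bits[17:18] width=1 -> value=0 (bin 0); offset now 18 = byte 2 bit 2; 22 bits remain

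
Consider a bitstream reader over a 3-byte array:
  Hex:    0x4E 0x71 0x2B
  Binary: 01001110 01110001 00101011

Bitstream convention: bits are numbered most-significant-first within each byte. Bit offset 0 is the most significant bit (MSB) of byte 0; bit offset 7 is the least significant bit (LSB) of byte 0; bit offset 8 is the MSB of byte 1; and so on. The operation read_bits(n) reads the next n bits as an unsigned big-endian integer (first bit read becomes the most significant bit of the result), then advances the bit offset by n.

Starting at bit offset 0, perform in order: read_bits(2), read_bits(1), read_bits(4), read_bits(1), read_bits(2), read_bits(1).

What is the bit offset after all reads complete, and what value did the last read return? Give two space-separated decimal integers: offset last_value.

Read 1: bits[0:2] width=2 -> value=1 (bin 01); offset now 2 = byte 0 bit 2; 22 bits remain
Read 2: bits[2:3] width=1 -> value=0 (bin 0); offset now 3 = byte 0 bit 3; 21 bits remain
Read 3: bits[3:7] width=4 -> value=7 (bin 0111); offset now 7 = byte 0 bit 7; 17 bits remain
Read 4: bits[7:8] width=1 -> value=0 (bin 0); offset now 8 = byte 1 bit 0; 16 bits remain
Read 5: bits[8:10] width=2 -> value=1 (bin 01); offset now 10 = byte 1 bit 2; 14 bits remain
Read 6: bits[10:11] width=1 -> value=1 (bin 1); offset now 11 = byte 1 bit 3; 13 bits remain

Answer: 11 1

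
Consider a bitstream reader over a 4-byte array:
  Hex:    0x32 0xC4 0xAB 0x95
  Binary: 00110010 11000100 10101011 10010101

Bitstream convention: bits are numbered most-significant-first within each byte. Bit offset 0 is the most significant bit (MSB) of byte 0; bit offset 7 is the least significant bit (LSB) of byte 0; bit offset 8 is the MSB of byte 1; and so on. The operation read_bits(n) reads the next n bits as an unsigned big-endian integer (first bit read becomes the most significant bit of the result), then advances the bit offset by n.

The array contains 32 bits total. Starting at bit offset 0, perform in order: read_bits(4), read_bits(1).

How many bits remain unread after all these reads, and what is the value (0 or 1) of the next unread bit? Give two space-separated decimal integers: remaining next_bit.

Read 1: bits[0:4] width=4 -> value=3 (bin 0011); offset now 4 = byte 0 bit 4; 28 bits remain
Read 2: bits[4:5] width=1 -> value=0 (bin 0); offset now 5 = byte 0 bit 5; 27 bits remain

Answer: 27 0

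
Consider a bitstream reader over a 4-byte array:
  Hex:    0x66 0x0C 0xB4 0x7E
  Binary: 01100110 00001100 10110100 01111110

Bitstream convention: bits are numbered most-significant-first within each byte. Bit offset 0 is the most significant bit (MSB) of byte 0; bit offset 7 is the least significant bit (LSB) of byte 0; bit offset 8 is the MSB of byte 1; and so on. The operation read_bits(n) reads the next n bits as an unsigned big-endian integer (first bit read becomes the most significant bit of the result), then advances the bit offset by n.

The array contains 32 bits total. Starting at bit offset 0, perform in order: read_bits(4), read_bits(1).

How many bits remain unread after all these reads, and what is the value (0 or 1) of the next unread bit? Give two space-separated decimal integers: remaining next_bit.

Answer: 27 1

Derivation:
Read 1: bits[0:4] width=4 -> value=6 (bin 0110); offset now 4 = byte 0 bit 4; 28 bits remain
Read 2: bits[4:5] width=1 -> value=0 (bin 0); offset now 5 = byte 0 bit 5; 27 bits remain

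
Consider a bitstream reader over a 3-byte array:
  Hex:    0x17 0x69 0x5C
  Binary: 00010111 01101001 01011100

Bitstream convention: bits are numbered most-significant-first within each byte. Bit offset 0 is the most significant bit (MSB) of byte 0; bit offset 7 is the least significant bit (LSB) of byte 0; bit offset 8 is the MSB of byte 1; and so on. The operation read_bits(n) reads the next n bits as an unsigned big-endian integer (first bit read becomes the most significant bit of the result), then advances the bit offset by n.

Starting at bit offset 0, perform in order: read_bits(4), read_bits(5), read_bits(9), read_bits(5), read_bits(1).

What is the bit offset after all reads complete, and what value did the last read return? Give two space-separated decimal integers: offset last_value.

Answer: 24 0

Derivation:
Read 1: bits[0:4] width=4 -> value=1 (bin 0001); offset now 4 = byte 0 bit 4; 20 bits remain
Read 2: bits[4:9] width=5 -> value=14 (bin 01110); offset now 9 = byte 1 bit 1; 15 bits remain
Read 3: bits[9:18] width=9 -> value=421 (bin 110100101); offset now 18 = byte 2 bit 2; 6 bits remain
Read 4: bits[18:23] width=5 -> value=14 (bin 01110); offset now 23 = byte 2 bit 7; 1 bits remain
Read 5: bits[23:24] width=1 -> value=0 (bin 0); offset now 24 = byte 3 bit 0; 0 bits remain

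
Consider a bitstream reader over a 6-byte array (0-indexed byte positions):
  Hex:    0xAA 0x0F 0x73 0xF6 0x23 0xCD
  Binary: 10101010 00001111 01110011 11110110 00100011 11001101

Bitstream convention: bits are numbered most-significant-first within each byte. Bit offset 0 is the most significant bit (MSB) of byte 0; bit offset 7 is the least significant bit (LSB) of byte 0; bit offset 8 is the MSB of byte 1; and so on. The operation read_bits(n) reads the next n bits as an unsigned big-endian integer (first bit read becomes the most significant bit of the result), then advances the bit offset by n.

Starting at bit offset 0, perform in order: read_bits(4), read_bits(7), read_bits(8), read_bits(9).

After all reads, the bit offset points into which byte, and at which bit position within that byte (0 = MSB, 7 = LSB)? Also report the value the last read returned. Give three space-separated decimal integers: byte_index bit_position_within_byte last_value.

Answer: 3 4 319

Derivation:
Read 1: bits[0:4] width=4 -> value=10 (bin 1010); offset now 4 = byte 0 bit 4; 44 bits remain
Read 2: bits[4:11] width=7 -> value=80 (bin 1010000); offset now 11 = byte 1 bit 3; 37 bits remain
Read 3: bits[11:19] width=8 -> value=123 (bin 01111011); offset now 19 = byte 2 bit 3; 29 bits remain
Read 4: bits[19:28] width=9 -> value=319 (bin 100111111); offset now 28 = byte 3 bit 4; 20 bits remain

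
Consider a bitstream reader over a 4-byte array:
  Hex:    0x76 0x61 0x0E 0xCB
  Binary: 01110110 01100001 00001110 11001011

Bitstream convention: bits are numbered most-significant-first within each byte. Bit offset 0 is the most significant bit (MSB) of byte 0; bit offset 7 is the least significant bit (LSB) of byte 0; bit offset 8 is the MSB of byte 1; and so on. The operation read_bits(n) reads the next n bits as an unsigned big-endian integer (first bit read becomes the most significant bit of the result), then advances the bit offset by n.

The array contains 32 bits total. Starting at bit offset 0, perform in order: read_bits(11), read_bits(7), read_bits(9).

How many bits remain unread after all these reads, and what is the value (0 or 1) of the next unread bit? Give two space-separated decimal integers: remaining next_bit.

Read 1: bits[0:11] width=11 -> value=947 (bin 01110110011); offset now 11 = byte 1 bit 3; 21 bits remain
Read 2: bits[11:18] width=7 -> value=4 (bin 0000100); offset now 18 = byte 2 bit 2; 14 bits remain
Read 3: bits[18:27] width=9 -> value=118 (bin 001110110); offset now 27 = byte 3 bit 3; 5 bits remain

Answer: 5 0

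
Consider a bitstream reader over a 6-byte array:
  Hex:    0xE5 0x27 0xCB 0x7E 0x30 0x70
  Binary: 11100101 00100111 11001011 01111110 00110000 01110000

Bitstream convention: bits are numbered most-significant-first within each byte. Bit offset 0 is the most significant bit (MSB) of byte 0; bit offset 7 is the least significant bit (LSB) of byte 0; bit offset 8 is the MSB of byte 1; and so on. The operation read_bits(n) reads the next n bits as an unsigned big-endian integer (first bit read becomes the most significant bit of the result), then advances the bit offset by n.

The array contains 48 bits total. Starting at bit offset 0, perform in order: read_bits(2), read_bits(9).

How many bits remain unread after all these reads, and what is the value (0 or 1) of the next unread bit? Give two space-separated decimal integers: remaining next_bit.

Answer: 37 0

Derivation:
Read 1: bits[0:2] width=2 -> value=3 (bin 11); offset now 2 = byte 0 bit 2; 46 bits remain
Read 2: bits[2:11] width=9 -> value=297 (bin 100101001); offset now 11 = byte 1 bit 3; 37 bits remain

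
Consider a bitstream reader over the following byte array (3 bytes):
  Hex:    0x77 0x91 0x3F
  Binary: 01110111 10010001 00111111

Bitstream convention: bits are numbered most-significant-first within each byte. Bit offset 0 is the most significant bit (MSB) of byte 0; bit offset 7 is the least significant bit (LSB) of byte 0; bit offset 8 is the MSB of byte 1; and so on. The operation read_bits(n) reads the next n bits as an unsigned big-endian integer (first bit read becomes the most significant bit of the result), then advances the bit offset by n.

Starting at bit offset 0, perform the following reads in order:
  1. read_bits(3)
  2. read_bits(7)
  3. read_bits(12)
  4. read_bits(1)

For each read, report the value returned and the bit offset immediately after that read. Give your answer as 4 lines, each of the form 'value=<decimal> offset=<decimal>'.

Read 1: bits[0:3] width=3 -> value=3 (bin 011); offset now 3 = byte 0 bit 3; 21 bits remain
Read 2: bits[3:10] width=7 -> value=94 (bin 1011110); offset now 10 = byte 1 bit 2; 14 bits remain
Read 3: bits[10:22] width=12 -> value=1103 (bin 010001001111); offset now 22 = byte 2 bit 6; 2 bits remain
Read 4: bits[22:23] width=1 -> value=1 (bin 1); offset now 23 = byte 2 bit 7; 1 bits remain

Answer: value=3 offset=3
value=94 offset=10
value=1103 offset=22
value=1 offset=23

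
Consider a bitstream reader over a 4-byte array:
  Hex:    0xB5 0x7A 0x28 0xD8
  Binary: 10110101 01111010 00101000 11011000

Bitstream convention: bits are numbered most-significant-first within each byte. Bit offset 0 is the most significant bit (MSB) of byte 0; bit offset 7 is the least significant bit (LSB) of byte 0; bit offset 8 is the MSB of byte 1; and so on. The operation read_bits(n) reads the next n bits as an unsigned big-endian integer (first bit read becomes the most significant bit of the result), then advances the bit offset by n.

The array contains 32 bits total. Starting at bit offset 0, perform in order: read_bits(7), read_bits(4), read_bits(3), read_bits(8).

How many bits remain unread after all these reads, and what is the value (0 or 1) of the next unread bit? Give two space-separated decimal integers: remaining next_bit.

Answer: 10 0

Derivation:
Read 1: bits[0:7] width=7 -> value=90 (bin 1011010); offset now 7 = byte 0 bit 7; 25 bits remain
Read 2: bits[7:11] width=4 -> value=11 (bin 1011); offset now 11 = byte 1 bit 3; 21 bits remain
Read 3: bits[11:14] width=3 -> value=6 (bin 110); offset now 14 = byte 1 bit 6; 18 bits remain
Read 4: bits[14:22] width=8 -> value=138 (bin 10001010); offset now 22 = byte 2 bit 6; 10 bits remain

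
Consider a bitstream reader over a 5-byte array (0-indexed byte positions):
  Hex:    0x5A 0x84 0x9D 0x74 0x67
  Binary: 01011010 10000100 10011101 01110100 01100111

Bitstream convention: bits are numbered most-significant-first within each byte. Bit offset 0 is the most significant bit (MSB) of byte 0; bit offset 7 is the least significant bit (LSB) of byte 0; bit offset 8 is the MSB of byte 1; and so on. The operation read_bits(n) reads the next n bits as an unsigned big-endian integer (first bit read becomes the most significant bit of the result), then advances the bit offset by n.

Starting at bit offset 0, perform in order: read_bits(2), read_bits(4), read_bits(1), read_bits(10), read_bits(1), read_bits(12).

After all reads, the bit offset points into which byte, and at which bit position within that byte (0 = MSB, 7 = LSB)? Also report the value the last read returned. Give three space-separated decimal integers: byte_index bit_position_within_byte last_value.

Read 1: bits[0:2] width=2 -> value=1 (bin 01); offset now 2 = byte 0 bit 2; 38 bits remain
Read 2: bits[2:6] width=4 -> value=6 (bin 0110); offset now 6 = byte 0 bit 6; 34 bits remain
Read 3: bits[6:7] width=1 -> value=1 (bin 1); offset now 7 = byte 0 bit 7; 33 bits remain
Read 4: bits[7:17] width=10 -> value=265 (bin 0100001001); offset now 17 = byte 2 bit 1; 23 bits remain
Read 5: bits[17:18] width=1 -> value=0 (bin 0); offset now 18 = byte 2 bit 2; 22 bits remain
Read 6: bits[18:30] width=12 -> value=1885 (bin 011101011101); offset now 30 = byte 3 bit 6; 10 bits remain

Answer: 3 6 1885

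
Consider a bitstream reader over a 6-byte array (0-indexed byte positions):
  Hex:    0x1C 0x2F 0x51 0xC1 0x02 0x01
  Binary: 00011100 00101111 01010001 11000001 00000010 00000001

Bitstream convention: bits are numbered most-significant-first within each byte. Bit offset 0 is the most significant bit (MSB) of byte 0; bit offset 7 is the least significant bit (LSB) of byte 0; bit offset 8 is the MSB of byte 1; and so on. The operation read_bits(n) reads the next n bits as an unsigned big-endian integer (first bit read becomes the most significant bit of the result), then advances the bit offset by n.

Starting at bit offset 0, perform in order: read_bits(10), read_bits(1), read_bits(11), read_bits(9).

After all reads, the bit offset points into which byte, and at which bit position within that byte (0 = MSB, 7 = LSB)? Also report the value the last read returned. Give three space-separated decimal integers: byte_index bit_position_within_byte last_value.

Read 1: bits[0:10] width=10 -> value=112 (bin 0001110000); offset now 10 = byte 1 bit 2; 38 bits remain
Read 2: bits[10:11] width=1 -> value=1 (bin 1); offset now 11 = byte 1 bit 3; 37 bits remain
Read 3: bits[11:22] width=11 -> value=980 (bin 01111010100); offset now 22 = byte 2 bit 6; 26 bits remain
Read 4: bits[22:31] width=9 -> value=224 (bin 011100000); offset now 31 = byte 3 bit 7; 17 bits remain

Answer: 3 7 224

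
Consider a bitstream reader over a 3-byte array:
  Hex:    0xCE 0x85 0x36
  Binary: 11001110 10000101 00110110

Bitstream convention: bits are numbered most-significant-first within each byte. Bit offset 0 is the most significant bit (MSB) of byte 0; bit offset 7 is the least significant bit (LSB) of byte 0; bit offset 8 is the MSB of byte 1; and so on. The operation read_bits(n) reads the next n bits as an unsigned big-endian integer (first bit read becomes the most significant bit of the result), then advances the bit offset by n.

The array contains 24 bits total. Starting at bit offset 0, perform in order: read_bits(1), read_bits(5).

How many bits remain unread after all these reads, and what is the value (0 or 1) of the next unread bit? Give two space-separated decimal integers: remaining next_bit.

Read 1: bits[0:1] width=1 -> value=1 (bin 1); offset now 1 = byte 0 bit 1; 23 bits remain
Read 2: bits[1:6] width=5 -> value=19 (bin 10011); offset now 6 = byte 0 bit 6; 18 bits remain

Answer: 18 1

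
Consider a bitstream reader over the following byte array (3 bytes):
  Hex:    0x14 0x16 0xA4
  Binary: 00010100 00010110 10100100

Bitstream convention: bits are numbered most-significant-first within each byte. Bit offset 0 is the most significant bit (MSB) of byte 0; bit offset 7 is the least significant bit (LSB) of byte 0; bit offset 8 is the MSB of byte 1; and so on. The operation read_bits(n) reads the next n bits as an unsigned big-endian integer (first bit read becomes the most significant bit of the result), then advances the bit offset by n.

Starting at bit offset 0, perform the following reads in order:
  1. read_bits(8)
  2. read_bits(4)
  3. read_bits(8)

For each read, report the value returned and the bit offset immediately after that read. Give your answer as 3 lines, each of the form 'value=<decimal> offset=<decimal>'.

Answer: value=20 offset=8
value=1 offset=12
value=106 offset=20

Derivation:
Read 1: bits[0:8] width=8 -> value=20 (bin 00010100); offset now 8 = byte 1 bit 0; 16 bits remain
Read 2: bits[8:12] width=4 -> value=1 (bin 0001); offset now 12 = byte 1 bit 4; 12 bits remain
Read 3: bits[12:20] width=8 -> value=106 (bin 01101010); offset now 20 = byte 2 bit 4; 4 bits remain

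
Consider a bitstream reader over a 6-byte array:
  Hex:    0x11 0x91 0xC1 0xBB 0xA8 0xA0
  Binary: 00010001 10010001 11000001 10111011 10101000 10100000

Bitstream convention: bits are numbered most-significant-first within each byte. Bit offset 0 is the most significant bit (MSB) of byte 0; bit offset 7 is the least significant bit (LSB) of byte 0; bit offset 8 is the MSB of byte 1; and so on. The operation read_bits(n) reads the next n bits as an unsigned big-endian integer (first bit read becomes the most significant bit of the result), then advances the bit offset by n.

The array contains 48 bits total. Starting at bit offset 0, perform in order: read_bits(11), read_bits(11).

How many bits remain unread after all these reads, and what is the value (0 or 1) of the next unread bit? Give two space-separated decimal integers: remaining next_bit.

Answer: 26 0

Derivation:
Read 1: bits[0:11] width=11 -> value=140 (bin 00010001100); offset now 11 = byte 1 bit 3; 37 bits remain
Read 2: bits[11:22] width=11 -> value=1136 (bin 10001110000); offset now 22 = byte 2 bit 6; 26 bits remain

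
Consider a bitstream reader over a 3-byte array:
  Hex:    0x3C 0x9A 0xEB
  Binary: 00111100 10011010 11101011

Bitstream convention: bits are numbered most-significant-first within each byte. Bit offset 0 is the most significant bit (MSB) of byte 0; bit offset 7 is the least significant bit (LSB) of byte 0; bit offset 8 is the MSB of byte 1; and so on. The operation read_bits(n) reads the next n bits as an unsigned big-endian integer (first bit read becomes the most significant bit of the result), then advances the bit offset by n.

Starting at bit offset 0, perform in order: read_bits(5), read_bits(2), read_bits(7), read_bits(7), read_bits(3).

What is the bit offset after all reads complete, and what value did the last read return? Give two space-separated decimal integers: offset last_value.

Read 1: bits[0:5] width=5 -> value=7 (bin 00111); offset now 5 = byte 0 bit 5; 19 bits remain
Read 2: bits[5:7] width=2 -> value=2 (bin 10); offset now 7 = byte 0 bit 7; 17 bits remain
Read 3: bits[7:14] width=7 -> value=38 (bin 0100110); offset now 14 = byte 1 bit 6; 10 bits remain
Read 4: bits[14:21] width=7 -> value=93 (bin 1011101); offset now 21 = byte 2 bit 5; 3 bits remain
Read 5: bits[21:24] width=3 -> value=3 (bin 011); offset now 24 = byte 3 bit 0; 0 bits remain

Answer: 24 3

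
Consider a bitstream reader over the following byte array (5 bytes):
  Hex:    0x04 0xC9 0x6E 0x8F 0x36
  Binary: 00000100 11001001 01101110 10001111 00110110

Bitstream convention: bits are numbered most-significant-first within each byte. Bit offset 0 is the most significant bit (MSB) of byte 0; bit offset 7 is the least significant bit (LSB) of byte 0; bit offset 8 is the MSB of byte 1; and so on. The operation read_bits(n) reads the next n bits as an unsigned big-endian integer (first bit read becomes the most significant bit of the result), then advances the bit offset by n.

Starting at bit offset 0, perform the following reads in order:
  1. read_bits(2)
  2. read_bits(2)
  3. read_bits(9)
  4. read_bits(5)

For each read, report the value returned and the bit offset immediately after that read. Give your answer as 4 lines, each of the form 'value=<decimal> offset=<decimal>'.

Read 1: bits[0:2] width=2 -> value=0 (bin 00); offset now 2 = byte 0 bit 2; 38 bits remain
Read 2: bits[2:4] width=2 -> value=0 (bin 00); offset now 4 = byte 0 bit 4; 36 bits remain
Read 3: bits[4:13] width=9 -> value=153 (bin 010011001); offset now 13 = byte 1 bit 5; 27 bits remain
Read 4: bits[13:18] width=5 -> value=5 (bin 00101); offset now 18 = byte 2 bit 2; 22 bits remain

Answer: value=0 offset=2
value=0 offset=4
value=153 offset=13
value=5 offset=18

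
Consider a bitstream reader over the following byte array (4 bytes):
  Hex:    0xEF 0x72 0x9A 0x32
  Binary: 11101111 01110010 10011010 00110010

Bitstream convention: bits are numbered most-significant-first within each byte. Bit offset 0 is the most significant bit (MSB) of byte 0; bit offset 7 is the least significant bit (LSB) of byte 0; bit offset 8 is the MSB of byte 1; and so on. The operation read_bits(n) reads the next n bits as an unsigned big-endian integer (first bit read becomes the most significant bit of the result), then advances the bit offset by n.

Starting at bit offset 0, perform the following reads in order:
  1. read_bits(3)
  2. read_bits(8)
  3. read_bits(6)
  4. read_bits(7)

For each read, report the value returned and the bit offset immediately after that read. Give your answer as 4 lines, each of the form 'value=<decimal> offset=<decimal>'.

Answer: value=7 offset=3
value=123 offset=11
value=37 offset=17
value=26 offset=24

Derivation:
Read 1: bits[0:3] width=3 -> value=7 (bin 111); offset now 3 = byte 0 bit 3; 29 bits remain
Read 2: bits[3:11] width=8 -> value=123 (bin 01111011); offset now 11 = byte 1 bit 3; 21 bits remain
Read 3: bits[11:17] width=6 -> value=37 (bin 100101); offset now 17 = byte 2 bit 1; 15 bits remain
Read 4: bits[17:24] width=7 -> value=26 (bin 0011010); offset now 24 = byte 3 bit 0; 8 bits remain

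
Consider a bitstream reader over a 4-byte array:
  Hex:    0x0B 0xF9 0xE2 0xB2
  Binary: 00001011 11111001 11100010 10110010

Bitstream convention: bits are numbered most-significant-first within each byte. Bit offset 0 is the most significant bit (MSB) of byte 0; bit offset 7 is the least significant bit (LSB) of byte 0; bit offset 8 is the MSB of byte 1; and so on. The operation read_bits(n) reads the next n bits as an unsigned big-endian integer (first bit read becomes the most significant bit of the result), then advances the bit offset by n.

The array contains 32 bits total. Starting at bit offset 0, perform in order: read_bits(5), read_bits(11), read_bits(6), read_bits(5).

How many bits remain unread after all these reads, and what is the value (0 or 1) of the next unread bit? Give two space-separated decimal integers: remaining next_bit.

Answer: 5 1

Derivation:
Read 1: bits[0:5] width=5 -> value=1 (bin 00001); offset now 5 = byte 0 bit 5; 27 bits remain
Read 2: bits[5:16] width=11 -> value=1017 (bin 01111111001); offset now 16 = byte 2 bit 0; 16 bits remain
Read 3: bits[16:22] width=6 -> value=56 (bin 111000); offset now 22 = byte 2 bit 6; 10 bits remain
Read 4: bits[22:27] width=5 -> value=21 (bin 10101); offset now 27 = byte 3 bit 3; 5 bits remain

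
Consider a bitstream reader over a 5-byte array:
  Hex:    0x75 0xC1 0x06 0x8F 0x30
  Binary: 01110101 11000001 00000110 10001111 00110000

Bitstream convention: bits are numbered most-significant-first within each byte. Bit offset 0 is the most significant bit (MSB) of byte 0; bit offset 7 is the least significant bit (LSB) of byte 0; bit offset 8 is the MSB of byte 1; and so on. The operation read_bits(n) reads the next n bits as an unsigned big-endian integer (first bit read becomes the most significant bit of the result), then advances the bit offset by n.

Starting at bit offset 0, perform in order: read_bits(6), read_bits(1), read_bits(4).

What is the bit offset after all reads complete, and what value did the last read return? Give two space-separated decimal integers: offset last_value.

Read 1: bits[0:6] width=6 -> value=29 (bin 011101); offset now 6 = byte 0 bit 6; 34 bits remain
Read 2: bits[6:7] width=1 -> value=0 (bin 0); offset now 7 = byte 0 bit 7; 33 bits remain
Read 3: bits[7:11] width=4 -> value=14 (bin 1110); offset now 11 = byte 1 bit 3; 29 bits remain

Answer: 11 14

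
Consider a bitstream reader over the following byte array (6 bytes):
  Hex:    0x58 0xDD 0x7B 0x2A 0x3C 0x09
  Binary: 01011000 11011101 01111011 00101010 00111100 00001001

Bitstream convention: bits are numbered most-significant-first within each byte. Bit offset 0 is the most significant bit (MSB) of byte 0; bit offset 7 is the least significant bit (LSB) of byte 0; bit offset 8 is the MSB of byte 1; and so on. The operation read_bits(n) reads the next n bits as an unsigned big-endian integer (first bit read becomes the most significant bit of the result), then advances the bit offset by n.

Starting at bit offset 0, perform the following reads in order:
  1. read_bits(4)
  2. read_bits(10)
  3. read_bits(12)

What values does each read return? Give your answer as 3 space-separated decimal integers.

Answer: 5 567 1516

Derivation:
Read 1: bits[0:4] width=4 -> value=5 (bin 0101); offset now 4 = byte 0 bit 4; 44 bits remain
Read 2: bits[4:14] width=10 -> value=567 (bin 1000110111); offset now 14 = byte 1 bit 6; 34 bits remain
Read 3: bits[14:26] width=12 -> value=1516 (bin 010111101100); offset now 26 = byte 3 bit 2; 22 bits remain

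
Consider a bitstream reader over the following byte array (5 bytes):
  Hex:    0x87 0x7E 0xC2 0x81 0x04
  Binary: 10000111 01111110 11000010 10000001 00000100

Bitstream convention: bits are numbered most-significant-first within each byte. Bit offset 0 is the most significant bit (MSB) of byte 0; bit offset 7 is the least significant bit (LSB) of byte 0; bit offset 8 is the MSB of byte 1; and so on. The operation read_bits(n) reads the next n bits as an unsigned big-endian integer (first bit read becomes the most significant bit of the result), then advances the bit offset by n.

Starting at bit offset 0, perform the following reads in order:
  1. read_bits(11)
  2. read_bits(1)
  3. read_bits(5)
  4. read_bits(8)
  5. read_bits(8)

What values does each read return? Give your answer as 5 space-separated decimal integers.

Read 1: bits[0:11] width=11 -> value=1083 (bin 10000111011); offset now 11 = byte 1 bit 3; 29 bits remain
Read 2: bits[11:12] width=1 -> value=1 (bin 1); offset now 12 = byte 1 bit 4; 28 bits remain
Read 3: bits[12:17] width=5 -> value=29 (bin 11101); offset now 17 = byte 2 bit 1; 23 bits remain
Read 4: bits[17:25] width=8 -> value=133 (bin 10000101); offset now 25 = byte 3 bit 1; 15 bits remain
Read 5: bits[25:33] width=8 -> value=2 (bin 00000010); offset now 33 = byte 4 bit 1; 7 bits remain

Answer: 1083 1 29 133 2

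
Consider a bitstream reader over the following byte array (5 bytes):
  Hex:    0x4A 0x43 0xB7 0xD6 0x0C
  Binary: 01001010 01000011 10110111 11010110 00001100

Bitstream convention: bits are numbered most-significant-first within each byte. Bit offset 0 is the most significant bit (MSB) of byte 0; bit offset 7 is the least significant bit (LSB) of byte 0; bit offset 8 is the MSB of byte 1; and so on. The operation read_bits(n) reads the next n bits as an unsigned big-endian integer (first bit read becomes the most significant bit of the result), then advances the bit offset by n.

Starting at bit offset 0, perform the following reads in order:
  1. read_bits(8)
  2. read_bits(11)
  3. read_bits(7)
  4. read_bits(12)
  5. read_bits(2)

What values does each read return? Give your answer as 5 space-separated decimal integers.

Read 1: bits[0:8] width=8 -> value=74 (bin 01001010); offset now 8 = byte 1 bit 0; 32 bits remain
Read 2: bits[8:19] width=11 -> value=541 (bin 01000011101); offset now 19 = byte 2 bit 3; 21 bits remain
Read 3: bits[19:26] width=7 -> value=95 (bin 1011111); offset now 26 = byte 3 bit 2; 14 bits remain
Read 4: bits[26:38] width=12 -> value=1411 (bin 010110000011); offset now 38 = byte 4 bit 6; 2 bits remain
Read 5: bits[38:40] width=2 -> value=0 (bin 00); offset now 40 = byte 5 bit 0; 0 bits remain

Answer: 74 541 95 1411 0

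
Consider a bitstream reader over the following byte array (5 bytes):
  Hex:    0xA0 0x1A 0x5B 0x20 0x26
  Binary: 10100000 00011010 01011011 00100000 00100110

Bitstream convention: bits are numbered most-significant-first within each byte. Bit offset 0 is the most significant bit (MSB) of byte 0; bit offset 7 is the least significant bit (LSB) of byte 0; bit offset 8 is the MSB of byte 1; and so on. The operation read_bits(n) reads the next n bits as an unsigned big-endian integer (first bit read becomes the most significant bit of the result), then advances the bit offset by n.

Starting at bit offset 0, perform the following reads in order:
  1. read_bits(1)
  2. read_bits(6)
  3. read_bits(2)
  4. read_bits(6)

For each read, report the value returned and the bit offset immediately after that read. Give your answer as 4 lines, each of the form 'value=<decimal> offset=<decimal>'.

Answer: value=1 offset=1
value=16 offset=7
value=0 offset=9
value=13 offset=15

Derivation:
Read 1: bits[0:1] width=1 -> value=1 (bin 1); offset now 1 = byte 0 bit 1; 39 bits remain
Read 2: bits[1:7] width=6 -> value=16 (bin 010000); offset now 7 = byte 0 bit 7; 33 bits remain
Read 3: bits[7:9] width=2 -> value=0 (bin 00); offset now 9 = byte 1 bit 1; 31 bits remain
Read 4: bits[9:15] width=6 -> value=13 (bin 001101); offset now 15 = byte 1 bit 7; 25 bits remain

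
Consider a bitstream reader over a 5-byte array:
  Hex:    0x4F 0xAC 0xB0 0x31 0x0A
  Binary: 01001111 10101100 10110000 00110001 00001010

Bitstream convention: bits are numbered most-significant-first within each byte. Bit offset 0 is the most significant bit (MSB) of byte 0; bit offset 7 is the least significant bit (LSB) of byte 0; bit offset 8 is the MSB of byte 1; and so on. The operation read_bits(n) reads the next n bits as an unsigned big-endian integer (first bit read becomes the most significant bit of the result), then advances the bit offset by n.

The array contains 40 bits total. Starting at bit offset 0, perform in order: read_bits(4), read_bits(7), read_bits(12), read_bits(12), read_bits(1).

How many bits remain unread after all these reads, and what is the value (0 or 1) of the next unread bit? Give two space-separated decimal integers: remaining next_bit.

Read 1: bits[0:4] width=4 -> value=4 (bin 0100); offset now 4 = byte 0 bit 4; 36 bits remain
Read 2: bits[4:11] width=7 -> value=125 (bin 1111101); offset now 11 = byte 1 bit 3; 29 bits remain
Read 3: bits[11:23] width=12 -> value=1624 (bin 011001011000); offset now 23 = byte 2 bit 7; 17 bits remain
Read 4: bits[23:35] width=12 -> value=392 (bin 000110001000); offset now 35 = byte 4 bit 3; 5 bits remain
Read 5: bits[35:36] width=1 -> value=0 (bin 0); offset now 36 = byte 4 bit 4; 4 bits remain

Answer: 4 1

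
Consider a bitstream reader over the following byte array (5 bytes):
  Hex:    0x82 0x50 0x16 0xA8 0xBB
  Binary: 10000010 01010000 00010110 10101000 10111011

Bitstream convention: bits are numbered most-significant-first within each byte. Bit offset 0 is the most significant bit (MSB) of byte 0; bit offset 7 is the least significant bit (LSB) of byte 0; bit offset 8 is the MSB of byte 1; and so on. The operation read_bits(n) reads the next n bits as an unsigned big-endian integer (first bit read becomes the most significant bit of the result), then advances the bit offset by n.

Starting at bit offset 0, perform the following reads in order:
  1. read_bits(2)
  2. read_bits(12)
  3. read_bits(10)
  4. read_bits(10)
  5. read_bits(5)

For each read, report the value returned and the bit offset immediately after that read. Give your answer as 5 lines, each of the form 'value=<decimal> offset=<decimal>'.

Answer: value=2 offset=2
value=148 offset=14
value=22 offset=24
value=674 offset=34
value=29 offset=39

Derivation:
Read 1: bits[0:2] width=2 -> value=2 (bin 10); offset now 2 = byte 0 bit 2; 38 bits remain
Read 2: bits[2:14] width=12 -> value=148 (bin 000010010100); offset now 14 = byte 1 bit 6; 26 bits remain
Read 3: bits[14:24] width=10 -> value=22 (bin 0000010110); offset now 24 = byte 3 bit 0; 16 bits remain
Read 4: bits[24:34] width=10 -> value=674 (bin 1010100010); offset now 34 = byte 4 bit 2; 6 bits remain
Read 5: bits[34:39] width=5 -> value=29 (bin 11101); offset now 39 = byte 4 bit 7; 1 bits remain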